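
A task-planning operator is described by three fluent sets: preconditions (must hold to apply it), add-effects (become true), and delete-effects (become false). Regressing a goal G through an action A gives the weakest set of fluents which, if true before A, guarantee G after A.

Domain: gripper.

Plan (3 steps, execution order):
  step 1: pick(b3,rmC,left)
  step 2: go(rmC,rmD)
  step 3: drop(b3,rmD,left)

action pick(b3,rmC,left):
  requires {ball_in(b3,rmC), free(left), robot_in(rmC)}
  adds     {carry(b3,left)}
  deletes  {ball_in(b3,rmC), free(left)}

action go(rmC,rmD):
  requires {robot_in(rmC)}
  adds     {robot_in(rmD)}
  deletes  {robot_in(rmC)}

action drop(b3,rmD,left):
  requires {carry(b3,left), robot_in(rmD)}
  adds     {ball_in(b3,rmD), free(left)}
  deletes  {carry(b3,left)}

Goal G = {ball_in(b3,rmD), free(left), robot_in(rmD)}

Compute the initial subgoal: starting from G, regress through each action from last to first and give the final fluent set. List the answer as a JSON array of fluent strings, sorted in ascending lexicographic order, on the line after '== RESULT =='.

Work backward from the goal:
  through step 3 (drop(b3,rmD,left)): drop {ball_in(b3,rmD), free(left)}, keep {robot_in(rmD)}, require {carry(b3,left), robot_in(rmD)}
    → {carry(b3,left), robot_in(rmD)}
  through step 2 (go(rmC,rmD)): drop {robot_in(rmD)}, keep {carry(b3,left)}, require {robot_in(rmC)}
    → {carry(b3,left), robot_in(rmC)}
  through step 1 (pick(b3,rmC,left)): drop {carry(b3,left)}, keep {robot_in(rmC)}, require {ball_in(b3,rmC), free(left), robot_in(rmC)}
    → {ball_in(b3,rmC), free(left), robot_in(rmC)}

== RESULT ==
["ball_in(b3,rmC)", "free(left)", "robot_in(rmC)"]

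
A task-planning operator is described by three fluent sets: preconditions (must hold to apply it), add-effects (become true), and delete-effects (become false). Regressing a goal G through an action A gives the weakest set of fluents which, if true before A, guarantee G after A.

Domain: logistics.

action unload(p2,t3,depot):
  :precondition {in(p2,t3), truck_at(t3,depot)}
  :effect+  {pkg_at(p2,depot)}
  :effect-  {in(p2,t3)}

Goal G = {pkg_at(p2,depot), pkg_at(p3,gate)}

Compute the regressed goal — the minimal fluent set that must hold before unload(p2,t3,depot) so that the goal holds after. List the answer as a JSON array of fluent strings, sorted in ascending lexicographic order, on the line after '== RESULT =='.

Regress:
  G ∩ del = {}  (empty — regression defined)
  G \ add = {pkg_at(p2,depot), pkg_at(p3,gate)} \ {pkg_at(p2,depot)} = {pkg_at(p3,gate)}
  ∪ pre   = {pkg_at(p3,gate)} ∪ {in(p2,t3), truck_at(t3,depot)}
          = {in(p2,t3), pkg_at(p3,gate), truck_at(t3,depot)}

== RESULT ==
["in(p2,t3)", "pkg_at(p3,gate)", "truck_at(t3,depot)"]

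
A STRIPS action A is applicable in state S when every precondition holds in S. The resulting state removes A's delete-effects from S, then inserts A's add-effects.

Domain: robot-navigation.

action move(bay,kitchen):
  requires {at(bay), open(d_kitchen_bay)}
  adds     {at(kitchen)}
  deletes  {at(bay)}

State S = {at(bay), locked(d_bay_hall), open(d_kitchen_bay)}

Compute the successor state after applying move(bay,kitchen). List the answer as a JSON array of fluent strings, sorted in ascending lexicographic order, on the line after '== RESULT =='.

Compute (S \ del) ∪ add:
  pre ⊆ S: {at(bay), open(d_kitchen_bay)} ⊆ S  — applicable
  S \ del = {locked(d_bay_hall), open(d_kitchen_bay)}
  ∪ add   = {at(kitchen), locked(d_bay_hall), open(d_kitchen_bay)}

== RESULT ==
["at(kitchen)", "locked(d_bay_hall)", "open(d_kitchen_bay)"]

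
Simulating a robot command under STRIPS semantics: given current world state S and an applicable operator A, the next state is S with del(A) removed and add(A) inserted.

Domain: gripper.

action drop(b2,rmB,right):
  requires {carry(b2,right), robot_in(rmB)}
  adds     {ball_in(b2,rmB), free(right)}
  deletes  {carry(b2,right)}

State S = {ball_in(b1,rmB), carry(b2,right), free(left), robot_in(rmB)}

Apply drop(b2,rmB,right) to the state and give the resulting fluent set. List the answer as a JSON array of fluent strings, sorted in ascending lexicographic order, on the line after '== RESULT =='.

Compute (S \ del) ∪ add:
  pre ⊆ S: {carry(b2,right), robot_in(rmB)} ⊆ S  — applicable
  S \ del = {ball_in(b1,rmB), free(left), robot_in(rmB)}
  ∪ add   = {ball_in(b1,rmB), ball_in(b2,rmB), free(left), free(right), robot_in(rmB)}

== RESULT ==
["ball_in(b1,rmB)", "ball_in(b2,rmB)", "free(left)", "free(right)", "robot_in(rmB)"]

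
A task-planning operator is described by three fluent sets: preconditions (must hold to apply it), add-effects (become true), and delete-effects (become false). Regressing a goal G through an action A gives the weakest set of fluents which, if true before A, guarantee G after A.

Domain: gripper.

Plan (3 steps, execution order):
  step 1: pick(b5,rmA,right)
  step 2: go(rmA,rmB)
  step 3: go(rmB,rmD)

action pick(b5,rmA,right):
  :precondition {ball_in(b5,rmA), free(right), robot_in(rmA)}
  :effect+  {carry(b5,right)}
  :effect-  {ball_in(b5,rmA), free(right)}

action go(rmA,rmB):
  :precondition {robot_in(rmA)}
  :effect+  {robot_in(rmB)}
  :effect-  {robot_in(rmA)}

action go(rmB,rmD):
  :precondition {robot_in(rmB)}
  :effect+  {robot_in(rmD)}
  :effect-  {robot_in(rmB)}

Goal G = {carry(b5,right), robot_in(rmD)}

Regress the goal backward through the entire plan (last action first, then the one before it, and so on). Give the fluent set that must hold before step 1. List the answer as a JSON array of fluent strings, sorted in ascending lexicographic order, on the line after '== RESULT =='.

Work backward from the goal:
  through step 3 (go(rmB,rmD)): drop {robot_in(rmD)}, keep {carry(b5,right)}, require {robot_in(rmB)}
    → {carry(b5,right), robot_in(rmB)}
  through step 2 (go(rmA,rmB)): drop {robot_in(rmB)}, keep {carry(b5,right)}, require {robot_in(rmA)}
    → {carry(b5,right), robot_in(rmA)}
  through step 1 (pick(b5,rmA,right)): drop {carry(b5,right)}, keep {robot_in(rmA)}, require {ball_in(b5,rmA), free(right), robot_in(rmA)}
    → {ball_in(b5,rmA), free(right), robot_in(rmA)}

== RESULT ==
["ball_in(b5,rmA)", "free(right)", "robot_in(rmA)"]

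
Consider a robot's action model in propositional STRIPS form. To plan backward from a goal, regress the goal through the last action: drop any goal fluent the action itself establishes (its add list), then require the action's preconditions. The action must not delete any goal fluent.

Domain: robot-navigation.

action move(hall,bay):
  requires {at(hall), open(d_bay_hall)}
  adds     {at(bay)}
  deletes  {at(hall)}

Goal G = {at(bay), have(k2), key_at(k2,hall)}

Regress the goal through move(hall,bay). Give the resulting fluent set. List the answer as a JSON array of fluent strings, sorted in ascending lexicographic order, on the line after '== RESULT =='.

Compute (G \ add) ∪ pre:
  G ∩ del = {}  (empty — regression defined)
  G \ add = {at(bay), have(k2), key_at(k2,hall)} \ {at(bay)} = {have(k2), key_at(k2,hall)}
  ∪ pre   = {have(k2), key_at(k2,hall)} ∪ {at(hall), open(d_bay_hall)}
          = {at(hall), have(k2), key_at(k2,hall), open(d_bay_hall)}

== RESULT ==
["at(hall)", "have(k2)", "key_at(k2,hall)", "open(d_bay_hall)"]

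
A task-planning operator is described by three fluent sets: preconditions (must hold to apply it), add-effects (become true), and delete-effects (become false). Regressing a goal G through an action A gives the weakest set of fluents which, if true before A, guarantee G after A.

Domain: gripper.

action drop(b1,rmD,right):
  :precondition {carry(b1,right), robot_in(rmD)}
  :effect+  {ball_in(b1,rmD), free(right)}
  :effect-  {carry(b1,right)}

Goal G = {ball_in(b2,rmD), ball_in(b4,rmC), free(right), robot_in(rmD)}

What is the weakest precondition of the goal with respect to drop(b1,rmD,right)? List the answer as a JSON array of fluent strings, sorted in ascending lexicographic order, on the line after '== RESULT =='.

Compute (G \ add) ∪ pre:
  G ∩ del = {}  (empty — regression defined)
  G \ add = {ball_in(b2,rmD), ball_in(b4,rmC), free(right), robot_in(rmD)} \ {ball_in(b1,rmD), free(right)} = {ball_in(b2,rmD), ball_in(b4,rmC), robot_in(rmD)}
  ∪ pre   = {ball_in(b2,rmD), ball_in(b4,rmC), robot_in(rmD)} ∪ {carry(b1,right), robot_in(rmD)}
          = {ball_in(b2,rmD), ball_in(b4,rmC), carry(b1,right), robot_in(rmD)}

== RESULT ==
["ball_in(b2,rmD)", "ball_in(b4,rmC)", "carry(b1,right)", "robot_in(rmD)"]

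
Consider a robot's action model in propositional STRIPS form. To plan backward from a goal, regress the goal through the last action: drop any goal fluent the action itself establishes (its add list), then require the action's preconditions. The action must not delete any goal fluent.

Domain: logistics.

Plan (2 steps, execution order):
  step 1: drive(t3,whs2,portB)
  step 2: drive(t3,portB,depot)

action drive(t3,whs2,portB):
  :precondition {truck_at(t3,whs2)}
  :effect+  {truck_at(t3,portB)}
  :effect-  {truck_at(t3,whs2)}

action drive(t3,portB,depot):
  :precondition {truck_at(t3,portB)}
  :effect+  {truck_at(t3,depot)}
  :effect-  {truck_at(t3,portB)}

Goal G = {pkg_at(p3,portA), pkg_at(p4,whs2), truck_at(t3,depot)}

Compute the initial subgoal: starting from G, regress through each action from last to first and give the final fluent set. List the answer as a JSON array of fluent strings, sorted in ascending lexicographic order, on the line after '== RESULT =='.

Regress step by step:
  through step 2 (drive(t3,portB,depot)): drop {truck_at(t3,depot)}, keep {pkg_at(p3,portA), pkg_at(p4,whs2)}, require {truck_at(t3,portB)}
    → {pkg_at(p3,portA), pkg_at(p4,whs2), truck_at(t3,portB)}
  through step 1 (drive(t3,whs2,portB)): drop {truck_at(t3,portB)}, keep {pkg_at(p3,portA), pkg_at(p4,whs2)}, require {truck_at(t3,whs2)}
    → {pkg_at(p3,portA), pkg_at(p4,whs2), truck_at(t3,whs2)}

== RESULT ==
["pkg_at(p3,portA)", "pkg_at(p4,whs2)", "truck_at(t3,whs2)"]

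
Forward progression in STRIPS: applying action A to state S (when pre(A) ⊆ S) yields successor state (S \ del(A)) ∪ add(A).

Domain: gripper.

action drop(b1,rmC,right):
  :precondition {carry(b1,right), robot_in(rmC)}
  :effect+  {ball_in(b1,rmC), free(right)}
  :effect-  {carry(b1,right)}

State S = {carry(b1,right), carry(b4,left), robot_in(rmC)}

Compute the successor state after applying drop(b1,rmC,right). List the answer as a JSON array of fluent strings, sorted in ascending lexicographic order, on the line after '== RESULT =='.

Progress:
  pre ⊆ S: {carry(b1,right), robot_in(rmC)} ⊆ S  — applicable
  S \ del = {carry(b4,left), robot_in(rmC)}
  ∪ add   = {ball_in(b1,rmC), carry(b4,left), free(right), robot_in(rmC)}

== RESULT ==
["ball_in(b1,rmC)", "carry(b4,left)", "free(right)", "robot_in(rmC)"]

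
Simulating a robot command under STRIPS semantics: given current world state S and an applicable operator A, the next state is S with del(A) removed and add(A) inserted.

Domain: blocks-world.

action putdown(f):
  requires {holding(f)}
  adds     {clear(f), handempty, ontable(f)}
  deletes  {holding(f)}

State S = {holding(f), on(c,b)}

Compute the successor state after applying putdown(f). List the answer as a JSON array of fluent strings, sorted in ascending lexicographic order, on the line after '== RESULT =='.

Progress:
  pre ⊆ S: {holding(f)} ⊆ S  — applicable
  S \ del = {on(c,b)}
  ∪ add   = {clear(f), handempty, on(c,b), ontable(f)}

== RESULT ==
["clear(f)", "handempty", "on(c,b)", "ontable(f)"]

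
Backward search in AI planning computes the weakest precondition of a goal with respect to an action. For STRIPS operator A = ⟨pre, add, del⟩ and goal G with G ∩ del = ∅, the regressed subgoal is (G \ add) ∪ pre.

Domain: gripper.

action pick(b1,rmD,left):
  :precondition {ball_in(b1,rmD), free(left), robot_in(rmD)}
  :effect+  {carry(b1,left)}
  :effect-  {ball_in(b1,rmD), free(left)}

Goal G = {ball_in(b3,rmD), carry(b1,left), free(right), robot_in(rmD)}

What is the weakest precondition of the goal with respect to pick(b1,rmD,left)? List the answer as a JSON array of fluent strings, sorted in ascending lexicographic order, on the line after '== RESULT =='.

Compute (G \ add) ∪ pre:
  G ∩ del = {}  (empty — regression defined)
  G \ add = {ball_in(b3,rmD), carry(b1,left), free(right), robot_in(rmD)} \ {carry(b1,left)} = {ball_in(b3,rmD), free(right), robot_in(rmD)}
  ∪ pre   = {ball_in(b3,rmD), free(right), robot_in(rmD)} ∪ {ball_in(b1,rmD), free(left), robot_in(rmD)}
          = {ball_in(b1,rmD), ball_in(b3,rmD), free(left), free(right), robot_in(rmD)}

== RESULT ==
["ball_in(b1,rmD)", "ball_in(b3,rmD)", "free(left)", "free(right)", "robot_in(rmD)"]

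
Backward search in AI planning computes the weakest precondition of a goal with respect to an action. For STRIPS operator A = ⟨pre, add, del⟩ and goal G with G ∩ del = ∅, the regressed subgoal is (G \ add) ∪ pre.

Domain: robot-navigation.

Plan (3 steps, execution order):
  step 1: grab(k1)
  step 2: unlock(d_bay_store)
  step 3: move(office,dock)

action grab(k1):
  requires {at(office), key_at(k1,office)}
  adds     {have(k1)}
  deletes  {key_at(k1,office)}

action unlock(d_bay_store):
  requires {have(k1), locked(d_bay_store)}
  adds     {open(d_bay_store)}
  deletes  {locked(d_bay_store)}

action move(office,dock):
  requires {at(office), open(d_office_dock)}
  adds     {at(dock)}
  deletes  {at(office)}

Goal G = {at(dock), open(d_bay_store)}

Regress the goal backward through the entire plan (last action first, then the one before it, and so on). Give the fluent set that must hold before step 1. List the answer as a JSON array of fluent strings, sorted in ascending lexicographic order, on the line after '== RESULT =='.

Regress step by step:
  through step 3 (move(office,dock)): drop {at(dock)}, keep {open(d_bay_store)}, require {at(office), open(d_office_dock)}
    → {at(office), open(d_bay_store), open(d_office_dock)}
  through step 2 (unlock(d_bay_store)): drop {open(d_bay_store)}, keep {at(office), open(d_office_dock)}, require {have(k1), locked(d_bay_store)}
    → {at(office), have(k1), locked(d_bay_store), open(d_office_dock)}
  through step 1 (grab(k1)): drop {have(k1)}, keep {at(office), locked(d_bay_store), open(d_office_dock)}, require {at(office), key_at(k1,office)}
    → {at(office), key_at(k1,office), locked(d_bay_store), open(d_office_dock)}

== RESULT ==
["at(office)", "key_at(k1,office)", "locked(d_bay_store)", "open(d_office_dock)"]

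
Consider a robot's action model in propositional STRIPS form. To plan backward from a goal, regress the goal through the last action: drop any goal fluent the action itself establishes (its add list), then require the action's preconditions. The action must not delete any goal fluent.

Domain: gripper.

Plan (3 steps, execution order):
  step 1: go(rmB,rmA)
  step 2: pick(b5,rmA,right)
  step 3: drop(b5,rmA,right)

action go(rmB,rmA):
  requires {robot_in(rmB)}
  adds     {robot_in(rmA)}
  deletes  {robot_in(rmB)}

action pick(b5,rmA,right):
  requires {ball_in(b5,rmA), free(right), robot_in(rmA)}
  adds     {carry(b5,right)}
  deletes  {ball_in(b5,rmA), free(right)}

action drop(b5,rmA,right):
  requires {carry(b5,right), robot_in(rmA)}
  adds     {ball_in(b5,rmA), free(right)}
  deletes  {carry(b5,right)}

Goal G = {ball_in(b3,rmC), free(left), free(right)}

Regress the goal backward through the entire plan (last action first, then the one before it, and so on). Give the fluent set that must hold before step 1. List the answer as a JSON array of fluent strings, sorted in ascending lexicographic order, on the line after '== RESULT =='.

Regress step by step:
  through step 3 (drop(b5,rmA,right)): drop {free(right)}, keep {ball_in(b3,rmC), free(left)}, require {carry(b5,right), robot_in(rmA)}
    → {ball_in(b3,rmC), carry(b5,right), free(left), robot_in(rmA)}
  through step 2 (pick(b5,rmA,right)): drop {carry(b5,right)}, keep {ball_in(b3,rmC), free(left), robot_in(rmA)}, require {ball_in(b5,rmA), free(right), robot_in(rmA)}
    → {ball_in(b3,rmC), ball_in(b5,rmA), free(left), free(right), robot_in(rmA)}
  through step 1 (go(rmB,rmA)): drop {robot_in(rmA)}, keep {ball_in(b3,rmC), ball_in(b5,rmA), free(left), free(right)}, require {robot_in(rmB)}
    → {ball_in(b3,rmC), ball_in(b5,rmA), free(left), free(right), robot_in(rmB)}

== RESULT ==
["ball_in(b3,rmC)", "ball_in(b5,rmA)", "free(left)", "free(right)", "robot_in(rmB)"]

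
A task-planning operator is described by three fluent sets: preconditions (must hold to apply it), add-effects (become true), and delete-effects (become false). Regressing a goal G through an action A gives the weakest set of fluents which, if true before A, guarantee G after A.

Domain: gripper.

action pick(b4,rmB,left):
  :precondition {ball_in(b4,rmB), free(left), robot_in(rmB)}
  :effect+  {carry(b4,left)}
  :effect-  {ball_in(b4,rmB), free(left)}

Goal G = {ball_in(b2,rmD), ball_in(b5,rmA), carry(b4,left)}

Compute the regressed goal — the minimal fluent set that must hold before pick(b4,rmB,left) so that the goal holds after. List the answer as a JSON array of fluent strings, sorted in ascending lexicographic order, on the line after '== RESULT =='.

Regress:
  G ∩ del = {}  (empty — regression defined)
  G \ add = {ball_in(b2,rmD), ball_in(b5,rmA), carry(b4,left)} \ {carry(b4,left)} = {ball_in(b2,rmD), ball_in(b5,rmA)}
  ∪ pre   = {ball_in(b2,rmD), ball_in(b5,rmA)} ∪ {ball_in(b4,rmB), free(left), robot_in(rmB)}
          = {ball_in(b2,rmD), ball_in(b4,rmB), ball_in(b5,rmA), free(left), robot_in(rmB)}

== RESULT ==
["ball_in(b2,rmD)", "ball_in(b4,rmB)", "ball_in(b5,rmA)", "free(left)", "robot_in(rmB)"]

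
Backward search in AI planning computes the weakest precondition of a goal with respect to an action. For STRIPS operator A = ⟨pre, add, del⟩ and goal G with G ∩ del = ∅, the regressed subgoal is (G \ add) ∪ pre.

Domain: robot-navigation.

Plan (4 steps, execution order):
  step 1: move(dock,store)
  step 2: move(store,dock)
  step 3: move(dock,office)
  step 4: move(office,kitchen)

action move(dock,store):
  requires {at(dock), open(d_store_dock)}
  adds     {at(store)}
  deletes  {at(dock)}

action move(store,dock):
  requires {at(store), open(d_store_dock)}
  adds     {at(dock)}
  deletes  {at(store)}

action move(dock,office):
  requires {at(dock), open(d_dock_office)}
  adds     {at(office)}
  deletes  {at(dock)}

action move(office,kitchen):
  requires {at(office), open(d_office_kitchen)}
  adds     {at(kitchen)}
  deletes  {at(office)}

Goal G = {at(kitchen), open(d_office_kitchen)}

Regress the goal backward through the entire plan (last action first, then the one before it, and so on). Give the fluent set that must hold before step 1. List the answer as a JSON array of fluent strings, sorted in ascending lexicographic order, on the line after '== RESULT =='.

Regress step by step:
  through step 4 (move(office,kitchen)): drop {at(kitchen)}, keep {open(d_office_kitchen)}, require {at(office), open(d_office_kitchen)}
    → {at(office), open(d_office_kitchen)}
  through step 3 (move(dock,office)): drop {at(office)}, keep {open(d_office_kitchen)}, require {at(dock), open(d_dock_office)}
    → {at(dock), open(d_dock_office), open(d_office_kitchen)}
  through step 2 (move(store,dock)): drop {at(dock)}, keep {open(d_dock_office), open(d_office_kitchen)}, require {at(store), open(d_store_dock)}
    → {at(store), open(d_dock_office), open(d_office_kitchen), open(d_store_dock)}
  through step 1 (move(dock,store)): drop {at(store)}, keep {open(d_dock_office), open(d_office_kitchen), open(d_store_dock)}, require {at(dock), open(d_store_dock)}
    → {at(dock), open(d_dock_office), open(d_office_kitchen), open(d_store_dock)}

== RESULT ==
["at(dock)", "open(d_dock_office)", "open(d_office_kitchen)", "open(d_store_dock)"]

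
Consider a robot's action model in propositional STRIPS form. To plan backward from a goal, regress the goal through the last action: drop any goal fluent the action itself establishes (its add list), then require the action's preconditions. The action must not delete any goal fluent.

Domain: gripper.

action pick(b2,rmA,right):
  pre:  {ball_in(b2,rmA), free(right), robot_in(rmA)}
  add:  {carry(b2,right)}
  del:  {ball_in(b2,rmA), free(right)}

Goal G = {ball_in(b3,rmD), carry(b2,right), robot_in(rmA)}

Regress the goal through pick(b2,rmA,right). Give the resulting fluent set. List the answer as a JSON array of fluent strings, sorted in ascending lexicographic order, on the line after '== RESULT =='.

Compute (G \ add) ∪ pre:
  G ∩ del = {}  (empty — regression defined)
  G \ add = {ball_in(b3,rmD), carry(b2,right), robot_in(rmA)} \ {carry(b2,right)} = {ball_in(b3,rmD), robot_in(rmA)}
  ∪ pre   = {ball_in(b3,rmD), robot_in(rmA)} ∪ {ball_in(b2,rmA), free(right), robot_in(rmA)}
          = {ball_in(b2,rmA), ball_in(b3,rmD), free(right), robot_in(rmA)}

== RESULT ==
["ball_in(b2,rmA)", "ball_in(b3,rmD)", "free(right)", "robot_in(rmA)"]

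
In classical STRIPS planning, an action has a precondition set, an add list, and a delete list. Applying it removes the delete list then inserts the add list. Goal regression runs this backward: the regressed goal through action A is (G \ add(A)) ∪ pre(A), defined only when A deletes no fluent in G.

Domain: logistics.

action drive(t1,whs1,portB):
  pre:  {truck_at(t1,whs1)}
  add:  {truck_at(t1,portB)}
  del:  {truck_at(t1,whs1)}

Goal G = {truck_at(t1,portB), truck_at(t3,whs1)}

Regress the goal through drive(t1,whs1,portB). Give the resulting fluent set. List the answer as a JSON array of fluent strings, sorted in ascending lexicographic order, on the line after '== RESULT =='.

Regress:
  G ∩ del = {}  (empty — regression defined)
  G \ add = {truck_at(t1,portB), truck_at(t3,whs1)} \ {truck_at(t1,portB)} = {truck_at(t3,whs1)}
  ∪ pre   = {truck_at(t3,whs1)} ∪ {truck_at(t1,whs1)}
          = {truck_at(t1,whs1), truck_at(t3,whs1)}

== RESULT ==
["truck_at(t1,whs1)", "truck_at(t3,whs1)"]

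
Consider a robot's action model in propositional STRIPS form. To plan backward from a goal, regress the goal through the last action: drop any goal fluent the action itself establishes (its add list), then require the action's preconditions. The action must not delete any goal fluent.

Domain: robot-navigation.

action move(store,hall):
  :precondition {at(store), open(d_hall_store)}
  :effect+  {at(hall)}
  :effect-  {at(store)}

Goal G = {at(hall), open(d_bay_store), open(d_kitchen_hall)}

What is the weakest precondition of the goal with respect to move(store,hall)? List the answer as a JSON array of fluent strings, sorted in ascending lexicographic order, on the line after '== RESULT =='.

Compute (G \ add) ∪ pre:
  G ∩ del = {}  (empty — regression defined)
  G \ add = {at(hall), open(d_bay_store), open(d_kitchen_hall)} \ {at(hall)} = {open(d_bay_store), open(d_kitchen_hall)}
  ∪ pre   = {open(d_bay_store), open(d_kitchen_hall)} ∪ {at(store), open(d_hall_store)}
          = {at(store), open(d_bay_store), open(d_hall_store), open(d_kitchen_hall)}

== RESULT ==
["at(store)", "open(d_bay_store)", "open(d_hall_store)", "open(d_kitchen_hall)"]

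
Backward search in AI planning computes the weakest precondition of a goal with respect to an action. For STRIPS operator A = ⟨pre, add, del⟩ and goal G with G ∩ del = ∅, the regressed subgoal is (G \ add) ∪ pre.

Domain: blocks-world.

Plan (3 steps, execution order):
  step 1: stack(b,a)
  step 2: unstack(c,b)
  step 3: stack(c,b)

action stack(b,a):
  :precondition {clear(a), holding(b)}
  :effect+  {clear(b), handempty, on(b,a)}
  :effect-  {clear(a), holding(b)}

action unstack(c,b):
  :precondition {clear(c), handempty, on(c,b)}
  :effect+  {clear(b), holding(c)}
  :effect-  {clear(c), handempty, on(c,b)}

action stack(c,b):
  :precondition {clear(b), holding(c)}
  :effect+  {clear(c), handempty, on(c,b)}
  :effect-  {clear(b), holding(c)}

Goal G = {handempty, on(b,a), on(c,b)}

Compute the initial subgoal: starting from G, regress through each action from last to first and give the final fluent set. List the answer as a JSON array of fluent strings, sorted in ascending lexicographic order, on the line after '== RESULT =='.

Regress step by step:
  through step 3 (stack(c,b)): drop {handempty, on(c,b)}, keep {on(b,a)}, require {clear(b), holding(c)}
    → {clear(b), holding(c), on(b,a)}
  through step 2 (unstack(c,b)): drop {clear(b), holding(c)}, keep {on(b,a)}, require {clear(c), handempty, on(c,b)}
    → {clear(c), handempty, on(b,a), on(c,b)}
  through step 1 (stack(b,a)): drop {handempty, on(b,a)}, keep {clear(c), on(c,b)}, require {clear(a), holding(b)}
    → {clear(a), clear(c), holding(b), on(c,b)}

== RESULT ==
["clear(a)", "clear(c)", "holding(b)", "on(c,b)"]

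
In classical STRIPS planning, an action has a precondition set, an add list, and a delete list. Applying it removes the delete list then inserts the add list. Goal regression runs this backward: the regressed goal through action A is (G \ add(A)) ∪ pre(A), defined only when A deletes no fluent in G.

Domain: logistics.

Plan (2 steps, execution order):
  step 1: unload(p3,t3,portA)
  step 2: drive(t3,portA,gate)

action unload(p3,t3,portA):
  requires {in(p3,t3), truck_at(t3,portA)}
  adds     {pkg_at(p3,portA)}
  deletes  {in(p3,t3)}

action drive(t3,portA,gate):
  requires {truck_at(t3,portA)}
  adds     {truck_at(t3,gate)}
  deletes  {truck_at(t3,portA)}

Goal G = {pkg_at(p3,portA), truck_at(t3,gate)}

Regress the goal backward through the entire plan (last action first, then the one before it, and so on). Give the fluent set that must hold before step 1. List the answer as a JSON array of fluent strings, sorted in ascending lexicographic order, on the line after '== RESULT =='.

Work backward from the goal:
  through step 2 (drive(t3,portA,gate)): drop {truck_at(t3,gate)}, keep {pkg_at(p3,portA)}, require {truck_at(t3,portA)}
    → {pkg_at(p3,portA), truck_at(t3,portA)}
  through step 1 (unload(p3,t3,portA)): drop {pkg_at(p3,portA)}, keep {truck_at(t3,portA)}, require {in(p3,t3), truck_at(t3,portA)}
    → {in(p3,t3), truck_at(t3,portA)}

== RESULT ==
["in(p3,t3)", "truck_at(t3,portA)"]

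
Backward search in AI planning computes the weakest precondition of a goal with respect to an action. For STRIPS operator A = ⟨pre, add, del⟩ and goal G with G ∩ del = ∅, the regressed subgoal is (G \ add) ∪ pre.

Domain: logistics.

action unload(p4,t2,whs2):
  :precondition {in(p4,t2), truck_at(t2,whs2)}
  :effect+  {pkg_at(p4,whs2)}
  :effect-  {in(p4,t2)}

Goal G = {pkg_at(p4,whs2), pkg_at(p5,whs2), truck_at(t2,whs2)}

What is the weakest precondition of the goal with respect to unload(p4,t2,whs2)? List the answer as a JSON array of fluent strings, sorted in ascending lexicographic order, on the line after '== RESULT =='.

Compute (G \ add) ∪ pre:
  G ∩ del = {}  (empty — regression defined)
  G \ add = {pkg_at(p4,whs2), pkg_at(p5,whs2), truck_at(t2,whs2)} \ {pkg_at(p4,whs2)} = {pkg_at(p5,whs2), truck_at(t2,whs2)}
  ∪ pre   = {pkg_at(p5,whs2), truck_at(t2,whs2)} ∪ {in(p4,t2), truck_at(t2,whs2)}
          = {in(p4,t2), pkg_at(p5,whs2), truck_at(t2,whs2)}

== RESULT ==
["in(p4,t2)", "pkg_at(p5,whs2)", "truck_at(t2,whs2)"]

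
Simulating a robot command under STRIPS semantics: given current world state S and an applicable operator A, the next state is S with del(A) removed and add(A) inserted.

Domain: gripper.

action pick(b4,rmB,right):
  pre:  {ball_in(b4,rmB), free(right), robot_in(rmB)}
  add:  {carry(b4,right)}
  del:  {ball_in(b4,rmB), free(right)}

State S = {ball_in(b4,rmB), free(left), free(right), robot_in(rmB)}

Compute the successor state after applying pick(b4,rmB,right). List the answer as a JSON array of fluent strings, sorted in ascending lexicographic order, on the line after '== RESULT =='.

Compute (S \ del) ∪ add:
  pre ⊆ S: {ball_in(b4,rmB), free(right), robot_in(rmB)} ⊆ S  — applicable
  S \ del = {free(left), robot_in(rmB)}
  ∪ add   = {carry(b4,right), free(left), robot_in(rmB)}

== RESULT ==
["carry(b4,right)", "free(left)", "robot_in(rmB)"]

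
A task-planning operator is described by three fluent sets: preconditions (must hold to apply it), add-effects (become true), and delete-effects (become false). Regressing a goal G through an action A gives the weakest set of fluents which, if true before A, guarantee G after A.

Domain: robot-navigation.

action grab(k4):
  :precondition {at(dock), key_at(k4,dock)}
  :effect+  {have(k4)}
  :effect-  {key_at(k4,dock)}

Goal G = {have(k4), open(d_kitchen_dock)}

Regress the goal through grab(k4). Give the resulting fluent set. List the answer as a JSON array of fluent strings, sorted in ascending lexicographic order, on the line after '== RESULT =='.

Compute (G \ add) ∪ pre:
  G ∩ del = {}  (empty — regression defined)
  G \ add = {have(k4), open(d_kitchen_dock)} \ {have(k4)} = {open(d_kitchen_dock)}
  ∪ pre   = {open(d_kitchen_dock)} ∪ {at(dock), key_at(k4,dock)}
          = {at(dock), key_at(k4,dock), open(d_kitchen_dock)}

== RESULT ==
["at(dock)", "key_at(k4,dock)", "open(d_kitchen_dock)"]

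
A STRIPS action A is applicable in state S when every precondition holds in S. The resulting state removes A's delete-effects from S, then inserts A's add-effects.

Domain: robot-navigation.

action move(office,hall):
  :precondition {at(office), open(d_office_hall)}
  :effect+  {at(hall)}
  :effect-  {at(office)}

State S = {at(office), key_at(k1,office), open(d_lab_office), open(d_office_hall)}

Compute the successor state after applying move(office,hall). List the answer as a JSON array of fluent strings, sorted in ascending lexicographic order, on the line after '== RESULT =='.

Progress:
  pre ⊆ S: {at(office), open(d_office_hall)} ⊆ S  — applicable
  S \ del = {key_at(k1,office), open(d_lab_office), open(d_office_hall)}
  ∪ add   = {at(hall), key_at(k1,office), open(d_lab_office), open(d_office_hall)}

== RESULT ==
["at(hall)", "key_at(k1,office)", "open(d_lab_office)", "open(d_office_hall)"]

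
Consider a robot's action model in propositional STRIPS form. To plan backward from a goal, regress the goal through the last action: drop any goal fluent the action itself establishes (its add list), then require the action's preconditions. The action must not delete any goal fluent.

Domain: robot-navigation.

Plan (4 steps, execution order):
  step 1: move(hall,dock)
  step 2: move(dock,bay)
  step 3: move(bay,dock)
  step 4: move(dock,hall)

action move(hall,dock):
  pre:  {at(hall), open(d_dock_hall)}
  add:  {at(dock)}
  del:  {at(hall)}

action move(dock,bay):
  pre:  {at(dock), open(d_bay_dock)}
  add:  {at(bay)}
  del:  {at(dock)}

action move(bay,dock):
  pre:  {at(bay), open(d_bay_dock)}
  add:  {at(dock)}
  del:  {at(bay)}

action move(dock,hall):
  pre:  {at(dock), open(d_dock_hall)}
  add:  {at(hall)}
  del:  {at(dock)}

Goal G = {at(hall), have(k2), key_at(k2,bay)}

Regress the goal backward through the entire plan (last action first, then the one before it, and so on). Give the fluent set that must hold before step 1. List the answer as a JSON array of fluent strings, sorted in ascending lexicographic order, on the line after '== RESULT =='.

Regress step by step:
  through step 4 (move(dock,hall)): drop {at(hall)}, keep {have(k2), key_at(k2,bay)}, require {at(dock), open(d_dock_hall)}
    → {at(dock), have(k2), key_at(k2,bay), open(d_dock_hall)}
  through step 3 (move(bay,dock)): drop {at(dock)}, keep {have(k2), key_at(k2,bay), open(d_dock_hall)}, require {at(bay), open(d_bay_dock)}
    → {at(bay), have(k2), key_at(k2,bay), open(d_bay_dock), open(d_dock_hall)}
  through step 2 (move(dock,bay)): drop {at(bay)}, keep {have(k2), key_at(k2,bay), open(d_bay_dock), open(d_dock_hall)}, require {at(dock), open(d_bay_dock)}
    → {at(dock), have(k2), key_at(k2,bay), open(d_bay_dock), open(d_dock_hall)}
  through step 1 (move(hall,dock)): drop {at(dock)}, keep {have(k2), key_at(k2,bay), open(d_bay_dock), open(d_dock_hall)}, require {at(hall), open(d_dock_hall)}
    → {at(hall), have(k2), key_at(k2,bay), open(d_bay_dock), open(d_dock_hall)}

== RESULT ==
["at(hall)", "have(k2)", "key_at(k2,bay)", "open(d_bay_dock)", "open(d_dock_hall)"]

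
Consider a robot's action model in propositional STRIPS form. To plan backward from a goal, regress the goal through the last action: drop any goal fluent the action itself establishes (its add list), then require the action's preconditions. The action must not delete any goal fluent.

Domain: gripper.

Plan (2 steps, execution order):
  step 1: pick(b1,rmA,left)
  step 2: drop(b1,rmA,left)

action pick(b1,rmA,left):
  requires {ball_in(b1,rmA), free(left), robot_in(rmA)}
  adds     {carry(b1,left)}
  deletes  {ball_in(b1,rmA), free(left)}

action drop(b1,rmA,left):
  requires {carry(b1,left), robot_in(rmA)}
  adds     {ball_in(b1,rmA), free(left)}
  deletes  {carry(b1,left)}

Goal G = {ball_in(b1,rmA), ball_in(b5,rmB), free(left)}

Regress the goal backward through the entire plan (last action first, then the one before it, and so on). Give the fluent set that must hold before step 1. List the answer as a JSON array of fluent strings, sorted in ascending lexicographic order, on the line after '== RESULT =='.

Regress step by step:
  through step 2 (drop(b1,rmA,left)): drop {ball_in(b1,rmA), free(left)}, keep {ball_in(b5,rmB)}, require {carry(b1,left), robot_in(rmA)}
    → {ball_in(b5,rmB), carry(b1,left), robot_in(rmA)}
  through step 1 (pick(b1,rmA,left)): drop {carry(b1,left)}, keep {ball_in(b5,rmB), robot_in(rmA)}, require {ball_in(b1,rmA), free(left), robot_in(rmA)}
    → {ball_in(b1,rmA), ball_in(b5,rmB), free(left), robot_in(rmA)}

== RESULT ==
["ball_in(b1,rmA)", "ball_in(b5,rmB)", "free(left)", "robot_in(rmA)"]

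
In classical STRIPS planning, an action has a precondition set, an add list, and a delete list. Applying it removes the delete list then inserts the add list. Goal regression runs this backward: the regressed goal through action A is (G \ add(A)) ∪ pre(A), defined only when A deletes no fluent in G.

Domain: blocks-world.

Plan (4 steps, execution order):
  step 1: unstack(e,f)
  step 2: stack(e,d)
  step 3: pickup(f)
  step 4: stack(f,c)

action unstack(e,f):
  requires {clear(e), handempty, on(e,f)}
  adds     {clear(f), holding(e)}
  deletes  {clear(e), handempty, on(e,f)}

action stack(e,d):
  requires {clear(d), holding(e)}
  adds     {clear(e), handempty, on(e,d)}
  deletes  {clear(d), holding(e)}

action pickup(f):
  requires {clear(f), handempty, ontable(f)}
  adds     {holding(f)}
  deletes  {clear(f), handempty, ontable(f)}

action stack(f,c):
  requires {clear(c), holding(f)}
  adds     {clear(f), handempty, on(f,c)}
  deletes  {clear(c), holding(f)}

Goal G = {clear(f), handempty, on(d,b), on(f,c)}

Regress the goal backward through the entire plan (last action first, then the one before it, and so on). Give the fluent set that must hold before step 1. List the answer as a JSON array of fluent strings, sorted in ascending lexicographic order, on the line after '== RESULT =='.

Work backward from the goal:
  through step 4 (stack(f,c)): drop {clear(f), handempty, on(f,c)}, keep {on(d,b)}, require {clear(c), holding(f)}
    → {clear(c), holding(f), on(d,b)}
  through step 3 (pickup(f)): drop {holding(f)}, keep {clear(c), on(d,b)}, require {clear(f), handempty, ontable(f)}
    → {clear(c), clear(f), handempty, on(d,b), ontable(f)}
  through step 2 (stack(e,d)): drop {handempty}, keep {clear(c), clear(f), on(d,b), ontable(f)}, require {clear(d), holding(e)}
    → {clear(c), clear(d), clear(f), holding(e), on(d,b), ontable(f)}
  through step 1 (unstack(e,f)): drop {clear(f), holding(e)}, keep {clear(c), clear(d), on(d,b), ontable(f)}, require {clear(e), handempty, on(e,f)}
    → {clear(c), clear(d), clear(e), handempty, on(d,b), on(e,f), ontable(f)}

== RESULT ==
["clear(c)", "clear(d)", "clear(e)", "handempty", "on(d,b)", "on(e,f)", "ontable(f)"]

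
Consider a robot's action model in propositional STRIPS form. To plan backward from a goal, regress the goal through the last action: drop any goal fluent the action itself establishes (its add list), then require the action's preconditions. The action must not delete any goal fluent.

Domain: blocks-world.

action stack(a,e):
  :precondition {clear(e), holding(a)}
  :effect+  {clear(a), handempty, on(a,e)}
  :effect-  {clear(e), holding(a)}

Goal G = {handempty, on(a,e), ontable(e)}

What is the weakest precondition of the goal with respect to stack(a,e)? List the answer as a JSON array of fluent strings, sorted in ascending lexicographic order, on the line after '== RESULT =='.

Regress:
  G ∩ del = {}  (empty — regression defined)
  G \ add = {handempty, on(a,e), ontable(e)} \ {clear(a), handempty, on(a,e)} = {ontable(e)}
  ∪ pre   = {ontable(e)} ∪ {clear(e), holding(a)}
          = {clear(e), holding(a), ontable(e)}

== RESULT ==
["clear(e)", "holding(a)", "ontable(e)"]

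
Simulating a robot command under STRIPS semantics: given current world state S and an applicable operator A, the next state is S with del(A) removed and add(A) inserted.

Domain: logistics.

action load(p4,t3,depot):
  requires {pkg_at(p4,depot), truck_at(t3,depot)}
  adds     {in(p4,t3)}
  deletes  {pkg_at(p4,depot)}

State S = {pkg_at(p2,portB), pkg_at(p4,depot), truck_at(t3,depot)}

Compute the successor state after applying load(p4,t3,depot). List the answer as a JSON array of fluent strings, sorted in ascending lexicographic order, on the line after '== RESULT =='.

Progress:
  pre ⊆ S: {pkg_at(p4,depot), truck_at(t3,depot)} ⊆ S  — applicable
  S \ del = {pkg_at(p2,portB), truck_at(t3,depot)}
  ∪ add   = {in(p4,t3), pkg_at(p2,portB), truck_at(t3,depot)}

== RESULT ==
["in(p4,t3)", "pkg_at(p2,portB)", "truck_at(t3,depot)"]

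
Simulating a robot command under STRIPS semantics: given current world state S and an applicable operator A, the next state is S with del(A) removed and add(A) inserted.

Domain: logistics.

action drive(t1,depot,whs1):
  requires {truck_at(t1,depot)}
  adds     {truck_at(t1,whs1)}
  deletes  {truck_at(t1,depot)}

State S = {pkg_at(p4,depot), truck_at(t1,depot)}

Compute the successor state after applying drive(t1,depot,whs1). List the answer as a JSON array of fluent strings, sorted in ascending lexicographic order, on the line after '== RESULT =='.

Compute (S \ del) ∪ add:
  pre ⊆ S: {truck_at(t1,depot)} ⊆ S  — applicable
  S \ del = {pkg_at(p4,depot)}
  ∪ add   = {pkg_at(p4,depot), truck_at(t1,whs1)}

== RESULT ==
["pkg_at(p4,depot)", "truck_at(t1,whs1)"]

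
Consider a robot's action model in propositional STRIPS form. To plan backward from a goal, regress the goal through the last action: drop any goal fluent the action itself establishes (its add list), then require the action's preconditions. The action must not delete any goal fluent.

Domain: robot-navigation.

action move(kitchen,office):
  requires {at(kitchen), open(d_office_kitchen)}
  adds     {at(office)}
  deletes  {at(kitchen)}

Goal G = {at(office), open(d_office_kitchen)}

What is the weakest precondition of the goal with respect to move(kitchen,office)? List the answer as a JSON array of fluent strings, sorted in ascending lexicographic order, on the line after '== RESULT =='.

Compute (G \ add) ∪ pre:
  G ∩ del = {}  (empty — regression defined)
  G \ add = {at(office), open(d_office_kitchen)} \ {at(office)} = {open(d_office_kitchen)}
  ∪ pre   = {open(d_office_kitchen)} ∪ {at(kitchen), open(d_office_kitchen)}
          = {at(kitchen), open(d_office_kitchen)}

== RESULT ==
["at(kitchen)", "open(d_office_kitchen)"]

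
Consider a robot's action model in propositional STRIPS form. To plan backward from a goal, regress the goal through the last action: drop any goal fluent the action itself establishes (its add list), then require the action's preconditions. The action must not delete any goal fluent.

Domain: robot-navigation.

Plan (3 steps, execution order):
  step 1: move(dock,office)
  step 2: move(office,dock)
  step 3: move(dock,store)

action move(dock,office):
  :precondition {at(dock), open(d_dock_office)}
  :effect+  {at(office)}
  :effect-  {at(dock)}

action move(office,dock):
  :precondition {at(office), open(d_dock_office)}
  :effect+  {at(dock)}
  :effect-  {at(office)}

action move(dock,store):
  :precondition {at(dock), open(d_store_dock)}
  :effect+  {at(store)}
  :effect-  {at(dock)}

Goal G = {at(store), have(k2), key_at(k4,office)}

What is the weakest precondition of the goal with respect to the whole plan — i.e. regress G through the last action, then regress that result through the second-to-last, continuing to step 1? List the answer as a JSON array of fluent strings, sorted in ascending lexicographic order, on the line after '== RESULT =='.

Work backward from the goal:
  through step 3 (move(dock,store)): drop {at(store)}, keep {have(k2), key_at(k4,office)}, require {at(dock), open(d_store_dock)}
    → {at(dock), have(k2), key_at(k4,office), open(d_store_dock)}
  through step 2 (move(office,dock)): drop {at(dock)}, keep {have(k2), key_at(k4,office), open(d_store_dock)}, require {at(office), open(d_dock_office)}
    → {at(office), have(k2), key_at(k4,office), open(d_dock_office), open(d_store_dock)}
  through step 1 (move(dock,office)): drop {at(office)}, keep {have(k2), key_at(k4,office), open(d_dock_office), open(d_store_dock)}, require {at(dock), open(d_dock_office)}
    → {at(dock), have(k2), key_at(k4,office), open(d_dock_office), open(d_store_dock)}

== RESULT ==
["at(dock)", "have(k2)", "key_at(k4,office)", "open(d_dock_office)", "open(d_store_dock)"]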